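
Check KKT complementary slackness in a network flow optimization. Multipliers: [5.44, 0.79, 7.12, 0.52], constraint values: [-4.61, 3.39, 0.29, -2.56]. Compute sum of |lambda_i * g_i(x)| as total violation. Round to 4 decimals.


KKT complementary slackness check:
lambda_1 * g_1 = 5.44 * -4.61 = -25.0784
lambda_2 * g_2 = 0.79 * 3.39 = 2.6781
lambda_3 * g_3 = 7.12 * 0.29 = 2.0648
lambda_4 * g_4 = 0.52 * -2.56 = -1.3312
Total violation = 25.0784 + 2.6781 + 2.0648 + 1.3312 = 31.1525


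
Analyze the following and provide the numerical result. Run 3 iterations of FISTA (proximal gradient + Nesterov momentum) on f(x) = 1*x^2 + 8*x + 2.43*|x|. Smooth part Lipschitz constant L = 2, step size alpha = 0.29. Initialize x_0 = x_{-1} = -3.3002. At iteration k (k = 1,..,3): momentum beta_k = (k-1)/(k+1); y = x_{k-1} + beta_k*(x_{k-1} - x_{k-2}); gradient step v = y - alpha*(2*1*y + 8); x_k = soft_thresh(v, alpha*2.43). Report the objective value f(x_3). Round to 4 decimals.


FISTA on f(x) = 1*x^2 + 8*x + 2.43*|x|
L = 2, alpha = 0.29
Iteration 1: beta = 0.0, y = -3.3002 + 0.0*(-3.3002 + 3.3002) = -3.3002
  grad(y) = 1.3996, v = y - alpha*grad = -3.7061
  prox(v) = soft_thresh(-3.7061, 0.7047) = -3.0014
Iteration 2: beta = 0.3333, y = -3.0014 + 0.3333*(-3.0014 + 3.3002) = -2.9018
  grad(y) = 2.1964, v = y - alpha*grad = -3.5387
  prox(v) = soft_thresh(-3.5387, 0.7047) = -2.834
Iteration 3: beta = 0.5, y = -2.834 + 0.5*(-2.834 + 3.0014) = -2.7504
  grad(y) = 2.4992, v = y - alpha*grad = -3.4752
  prox(v) = soft_thresh(-3.4752, 0.7047) = -2.7705
f(x_3) = 1*(-2.7705)^2 + 8*(-2.7705) + 2.43*|-2.7705| = -7.756


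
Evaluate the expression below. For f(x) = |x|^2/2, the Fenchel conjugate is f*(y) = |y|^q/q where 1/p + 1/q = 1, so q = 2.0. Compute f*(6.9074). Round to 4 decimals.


The conjugate exponent q satisfies 1/p + 1/q = 1.
p = 2, so q = 2/(2 - 1) = 2.0
|y|^q = 6.9074^2.0 = 47.7122
f*(6.9074) = 47.7122 / 2.0 = 23.8561


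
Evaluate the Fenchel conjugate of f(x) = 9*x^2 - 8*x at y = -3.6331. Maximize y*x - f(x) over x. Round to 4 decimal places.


f*(y) = sup_x {y*x - a*x^2 - b*x} = sup_x {(y-b)*x - a*x^2}
FOC: (y - b) - 2a*x = 0 => x* = (y - b)/(2a)
x* = (-3.6331 + 8)/(2*9) = 0.2426
f*(-3.6331) = (y-b)^2/(4a) = (-3.6331 + 8)^2/(4*9)
= 19.0698/36 = 0.5297


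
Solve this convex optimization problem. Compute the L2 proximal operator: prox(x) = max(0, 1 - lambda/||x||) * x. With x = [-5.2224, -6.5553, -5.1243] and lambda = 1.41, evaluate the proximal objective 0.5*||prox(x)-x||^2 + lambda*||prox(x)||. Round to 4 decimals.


Step 1: Compute ||x||.
||x|| = 9.8236
Step 2: Compute scaling factor.
scale = max(0, 1 - 1.41/9.8236) = 0.8565
Step 3: prox(x) = [-4.4728, -5.6144, -4.3888]
||prox(x)|| = 8.4136
Step 4: Proximal objective.
0.5*||prox-x||^2 = 0.9941
lambda*||prox|| = 11.8632
Total = 12.8573


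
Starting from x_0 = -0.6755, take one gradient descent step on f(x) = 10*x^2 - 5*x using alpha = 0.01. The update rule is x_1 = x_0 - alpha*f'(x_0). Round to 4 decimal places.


We compute the gradient at x_0 and apply the update.
f'(x) = 20*x - 5
f'(-0.6755) = 20*-0.6755 - 5 = -18.51
x_1 = -0.6755 - 0.01*-18.51 = -0.4904


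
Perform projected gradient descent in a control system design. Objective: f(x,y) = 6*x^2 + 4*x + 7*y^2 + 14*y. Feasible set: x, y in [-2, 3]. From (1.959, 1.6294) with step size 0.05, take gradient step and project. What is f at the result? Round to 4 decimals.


Step 1: Compute gradient at (1.959, 1.6294).
grad_x = 2*6*1.959 + 4 = 27.508
grad_y = 2*7*1.6294 + 14 = 36.8116
Step 2: Gradient step.
x_raw = 1.959 - 0.05*27.508 = 0.5836
y_raw = 1.6294 - 0.05*36.8116 = -0.2112
Step 3: Project onto [-2, 3].
x_proj = clip(0.5836) = 0.5836
y_proj = clip(-0.2112) = -0.2112
Step 4: Evaluate f.
f(0.5836, -0.2112) = 1.7336


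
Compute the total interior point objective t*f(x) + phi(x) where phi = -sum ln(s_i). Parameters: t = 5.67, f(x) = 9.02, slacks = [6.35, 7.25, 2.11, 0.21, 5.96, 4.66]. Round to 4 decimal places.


Step 1: Compute log-barrier.
ln values: [1.8485, 1.981, 0.7467, -1.5606, 1.7851, 1.539]
phi = -(1.8485 + 1.981 + 0.7467 - 1.5606 + 1.7851 + 1.539) = -6.3396
Step 2: Compute augmented objective.
t*f(x) = 5.67*9.02 = 51.1434
Total = 51.1434 - 6.3396 = 44.8038


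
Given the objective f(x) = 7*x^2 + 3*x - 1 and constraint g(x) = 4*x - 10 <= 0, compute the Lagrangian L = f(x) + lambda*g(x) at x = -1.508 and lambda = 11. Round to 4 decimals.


Step 1: Evaluate f(x).
f(-1.508) = 7*(-1.508)^2 + 3*(-1.508) - 1 = 10.3944
Step 2: Evaluate g(x).
g(-1.508) = 4*-1.508 - 10 = -16.032
Step 3: Compute Lagrangian.
L = 10.3944 + 11*-16.032 = -165.9576


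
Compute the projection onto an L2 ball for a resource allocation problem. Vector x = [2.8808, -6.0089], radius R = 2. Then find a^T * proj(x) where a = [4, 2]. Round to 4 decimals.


Step 1: Compute ||x|| (intermediates to 6 decimals).
||x|| = sqrt(2.8808^2 + (-6.0089)^2) = 6.663774
Step 2: Project.
Since ||x|| > R, scale = R/||x|| = 2/6.663774 = 0.30013, proj(x) = scale * x
proj(x) = [0.864615, -1.803451]
Step 3: Dot product.
a^T * proj(x) = 4*0.864615 + 2*(-1.803451) = -0.1484


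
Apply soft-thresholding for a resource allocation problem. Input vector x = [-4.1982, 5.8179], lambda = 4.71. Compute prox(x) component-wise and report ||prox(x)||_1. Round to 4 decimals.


Soft-thresholding with lambda = 4.71:
prox(-4.1982) = sign(-4.1982)*max(|-4.1982| - 4.71, 0) = 0.0
prox(5.8179) = sign(5.8179)*max(|5.8179| - 4.71, 0) = 1.1079
prox(x) = [0.0, 1.1079]
||prox(x)||_1 = 0.0 + 1.1079 = 1.1079


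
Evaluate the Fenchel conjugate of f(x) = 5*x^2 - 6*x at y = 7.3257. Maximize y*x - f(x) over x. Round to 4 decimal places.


f*(y) = sup_x {y*x - a*x^2 - b*x} = sup_x {(y-b)*x - a*x^2}
FOC: (y - b) - 2a*x = 0 => x* = (y - b)/(2a)
x* = (7.3257 + 6)/(2*5) = 1.3326
f*(7.3257) = (y-b)^2/(4a) = (7.3257 + 6)^2/(4*5)
= 177.5743/20 = 8.8787


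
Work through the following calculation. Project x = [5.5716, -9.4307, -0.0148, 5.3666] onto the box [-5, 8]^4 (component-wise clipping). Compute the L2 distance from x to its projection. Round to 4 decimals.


Project each component onto [-5, 8].
clip(5.5716) = 5.5716, clip(-9.4307) = -5.0, clip(-0.0148) = -0.0148, clip(5.3666) = 5.3666
Projection = [5.5716, -5.0, -0.0148, 5.3666]
Squared diffs: [0.0, 19.6311, 0.0, 0.0]
Distance = sqrt(19.6311) = 4.4307


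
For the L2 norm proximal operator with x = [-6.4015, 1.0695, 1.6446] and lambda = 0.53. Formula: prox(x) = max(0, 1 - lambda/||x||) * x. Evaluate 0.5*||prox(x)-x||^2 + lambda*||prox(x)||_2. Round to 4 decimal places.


Step 1: Compute ||x||.
||x|| = 6.6954
Step 2: Compute scaling factor.
scale = max(0, 1 - 0.53/6.6954) = 0.9208
Step 3: prox(x) = [-5.8948, 0.9848, 1.5144]
||prox(x)|| = 6.1654
Step 4: Proximal objective.
0.5*||prox-x||^2 = 0.1405
lambda*||prox|| = 3.2677
Total = 3.4081


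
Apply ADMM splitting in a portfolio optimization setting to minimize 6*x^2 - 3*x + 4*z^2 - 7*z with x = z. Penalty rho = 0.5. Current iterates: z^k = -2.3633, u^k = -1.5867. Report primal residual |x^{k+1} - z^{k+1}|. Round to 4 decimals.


ADMM iteration with rho = 0.5, z^k = -2.3633, u^k = -1.5867
Step 1: x-update.
Minimize 6*x^2 - 3*x + (0.5/2)*(x + 2.3633 - 1.5867)^2
FOC: (2*6 + 0.5)*x = 3 + 0.5*(-2.3633 + 1.5867)
x^{k+1} = 0.2089
Step 2: z-update.
Minimize 4*z^2 - 7*z + (0.5/2)*(0.2089 - z - 1.5867)^2
FOC: (2*4 + 0.5)*z = 7 + 0.5*(0.2089 - 1.5867)
z^{k+1} = 0.7425
Step 3: u-update.
u^{k+1} = -1.5867 + 0.2089 - 0.7425 = -2.1202
Step 4: Primal residual = |0.2089 - 0.7425| = 0.5335


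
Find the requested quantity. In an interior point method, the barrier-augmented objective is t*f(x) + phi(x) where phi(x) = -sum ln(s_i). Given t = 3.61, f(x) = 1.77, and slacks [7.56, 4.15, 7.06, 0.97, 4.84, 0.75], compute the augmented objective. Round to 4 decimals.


Step 1: Compute log-barrier.
ln values: [2.0229, 1.4231, 1.9544, -0.0305, 1.5769, -0.2877]
phi = -(2.0229 + 1.4231 + 1.9544 - 0.0305 + 1.5769 - 0.2877) = -6.6592
Step 2: Compute augmented objective.
t*f(x) = 3.61*1.77 = 6.3897
Total = 6.3897 - 6.6592 = -0.2695


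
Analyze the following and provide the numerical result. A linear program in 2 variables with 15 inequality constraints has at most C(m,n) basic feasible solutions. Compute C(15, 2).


Each vertex corresponds to some choice of n active constraints out of m, so the number of vertices is at most C(m, n) = m! / (n!(m-n)!).
m = 15, n = 2
Numerator: 15 * 14
Denominator: 2! = 2
C(15, 2) = 105


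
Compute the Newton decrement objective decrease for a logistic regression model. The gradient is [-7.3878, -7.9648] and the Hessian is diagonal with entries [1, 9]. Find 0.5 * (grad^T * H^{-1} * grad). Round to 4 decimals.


Step 1: H is diagonal, so H^(-1) * g = [-7.3878, -0.885].
Step 2: g^T H^(-1) g = sum_i g_i^2 / H_ii
  = (-7.3878)^2/1 + (-7.9648)^2/9
  = 54.5796 + 7.0487 = 61.6283
Step 3: Objective decrease = 0.5 * g^T H^(-1) g = 30.8141


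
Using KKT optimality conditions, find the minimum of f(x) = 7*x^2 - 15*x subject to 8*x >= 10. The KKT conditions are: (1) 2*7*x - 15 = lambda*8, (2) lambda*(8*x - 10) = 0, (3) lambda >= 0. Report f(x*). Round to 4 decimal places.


Step 1: Try lambda = 0 (constraint inactive).
x_unc = 15/(2*7) = 1.0714
Check: 8*1.0714 = 8.5712 < 10 -- violated!
Step 2: Constraint must be active: 8*x = 10
x* = 10/8 = 1.25
lambda = (2*7*1.25 - 15)/8 = 0.3125
Step 3: Compute optimal value.
f(x*) = 7*1.25^2 - 15*1.25 = -7.8125


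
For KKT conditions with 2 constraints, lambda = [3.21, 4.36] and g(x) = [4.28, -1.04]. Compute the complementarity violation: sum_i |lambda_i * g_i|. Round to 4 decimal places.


KKT complementary slackness check:
lambda_1 * g_1 = 3.21 * 4.28 = 13.7388
lambda_2 * g_2 = 4.36 * -1.04 = -4.5344
Total violation = 13.7388 + 4.5344 = 18.2732


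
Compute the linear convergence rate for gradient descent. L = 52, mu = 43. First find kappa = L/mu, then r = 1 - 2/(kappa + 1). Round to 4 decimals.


Step 1: Compute the condition number.
kappa = L/mu = 52/43 = 1.2093
Step 2: Compute the convergence rate.
r = 1 - 2/(kappa + 1) = 1 - 2*mu/(L + mu) = (L - mu)/(L + mu) = 9/95 = 0.0947


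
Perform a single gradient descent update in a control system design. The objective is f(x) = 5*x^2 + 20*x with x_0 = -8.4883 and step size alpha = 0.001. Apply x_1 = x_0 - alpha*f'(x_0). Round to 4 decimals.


We compute the gradient at x_0 and apply the update.
f'(x) = 10*x + 20
f'(-8.4883) = 10*-8.4883 + 20 = -64.883
x_1 = -8.4883 - 0.001*-64.883 = -8.4234


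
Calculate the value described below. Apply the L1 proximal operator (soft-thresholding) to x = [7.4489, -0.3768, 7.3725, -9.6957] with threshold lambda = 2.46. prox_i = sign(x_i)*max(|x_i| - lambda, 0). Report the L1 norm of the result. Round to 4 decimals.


Soft-thresholding with lambda = 2.46:
prox(7.4489) = sign(7.4489)*max(|7.4489| - 2.46, 0) = 4.9889
prox(-0.3768) = sign(-0.3768)*max(|-0.3768| - 2.46, 0) = 0.0
prox(7.3725) = sign(7.3725)*max(|7.3725| - 2.46, 0) = 4.9125
prox(-9.6957) = sign(-9.6957)*max(|-9.6957| - 2.46, 0) = -7.2357
prox(x) = [4.9889, 0.0, 4.9125, -7.2357]
||prox(x)||_1 = 4.9889 + 0.0 + 4.9125 + 7.2357 = 17.1371


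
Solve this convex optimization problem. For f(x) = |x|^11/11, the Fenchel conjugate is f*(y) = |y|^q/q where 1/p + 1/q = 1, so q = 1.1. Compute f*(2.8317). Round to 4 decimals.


The conjugate exponent q satisfies 1/p + 1/q = 1.
p = 11, so q = 11/(11 - 1) = 1.1
|y|^q = 2.8317^1.1 = 3.1423
f*(2.8317) = 3.1423 / 1.1 = 2.8567


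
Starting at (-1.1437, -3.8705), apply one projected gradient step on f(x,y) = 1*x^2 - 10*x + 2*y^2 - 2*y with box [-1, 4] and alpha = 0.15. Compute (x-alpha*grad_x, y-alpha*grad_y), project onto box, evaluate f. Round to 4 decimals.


Step 1: Compute gradient at (-1.1437, -3.8705).
grad_x = 2*1*-1.1437 - 10 = -12.2874
grad_y = 2*2*-3.8705 - 2 = -17.482
Step 2: Gradient step.
x_raw = -1.1437 - 0.15*-12.2874 = 0.6994
y_raw = -3.8705 - 0.15*-17.482 = -1.2482
Step 3: Project onto [-1, 4].
x_proj = clip(0.6994) = 0.6994
y_proj = clip(-1.2482) = -1.0
Step 4: Evaluate f.
f(0.6994, -1.0) = -2.5049


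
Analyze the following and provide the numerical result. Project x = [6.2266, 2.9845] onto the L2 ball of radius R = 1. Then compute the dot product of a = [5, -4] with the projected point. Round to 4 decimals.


Step 1: Compute ||x|| (intermediates to 6 decimals).
||x|| = sqrt(6.2266^2 + 2.9845^2) = 6.90491
Step 2: Project.
Since ||x|| > R, scale = R/||x|| = 1/6.90491 = 0.144824, proj(x) = scale * x
proj(x) = [0.901761, 0.432227]
Step 3: Dot product.
a^T * proj(x) = 5*0.901761 - 4*0.432227 = 2.7799


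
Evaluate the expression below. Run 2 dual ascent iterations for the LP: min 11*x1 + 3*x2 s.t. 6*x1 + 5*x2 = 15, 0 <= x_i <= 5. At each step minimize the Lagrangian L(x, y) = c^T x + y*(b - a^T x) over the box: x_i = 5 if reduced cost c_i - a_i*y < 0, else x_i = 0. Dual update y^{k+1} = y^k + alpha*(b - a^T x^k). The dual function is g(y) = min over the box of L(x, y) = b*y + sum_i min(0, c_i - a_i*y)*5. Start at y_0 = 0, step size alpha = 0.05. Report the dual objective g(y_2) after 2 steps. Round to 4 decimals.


Dual ascent for LP: min 11*x1 + 3*x2, 6*x1 + 5*x2 = 15, 0 <= x_i <= 5
Step 1: y^k = 0.0, reduced costs: (11.0, 3.0)
  x^k = (0.0, 0.0), subgradient = b - a^T x = 15.0
  y^{k+1} = 0.0 + 0.05*15.0 = 0.75
Step 2: y^k = 0.75, reduced costs: (6.5, -0.75)
  x^k = (0.0, 5.0), subgradient = b - a^T x = -10.0
  y^{k+1} = 0.75 + 0.05*-10.0 = 0.25
Dual objective at y_2 = 0.25: reduced costs (9.5, 1.75), box minimizer x = (0.0, 0.0)
g(y_2) = b*y + (c1 - a1*y)*x1 + (c2 - a2*y)*x2 = 15*0.25 + 9.5*0.0 + 1.75*0.0 = 3.75 + 0.0 + 0.0 = 3.75


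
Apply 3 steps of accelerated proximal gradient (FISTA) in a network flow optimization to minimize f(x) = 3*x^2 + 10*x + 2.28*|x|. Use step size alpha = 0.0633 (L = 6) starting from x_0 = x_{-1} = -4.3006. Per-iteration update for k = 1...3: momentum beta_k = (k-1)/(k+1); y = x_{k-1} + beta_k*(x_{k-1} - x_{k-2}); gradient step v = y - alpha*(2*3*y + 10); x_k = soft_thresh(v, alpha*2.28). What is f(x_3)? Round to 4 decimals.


FISTA on f(x) = 3*x^2 + 10*x + 2.28*|x|
L = 6, alpha = 0.0633
Iteration 1: beta = 0.0, y = -4.3006 + 0.0*(-4.3006 + 4.3006) = -4.3006
  grad(y) = -15.8036, v = y - alpha*grad = -3.3002
  prox(v) = soft_thresh(-3.3002, 0.1443) = -3.1559
Iteration 2: beta = 0.3333, y = -3.1559 + 0.3333*(-3.1559 + 4.3006) = -2.7743
  grad(y) = -6.6461, v = y - alpha*grad = -2.3536
  prox(v) = soft_thresh(-2.3536, 0.1443) = -2.2093
Iteration 3: beta = 0.5, y = -2.2093 + 0.5*(-2.2093 + 3.1559) = -1.736
  grad(y) = -0.4162, v = y - alpha*grad = -1.7097
  prox(v) = soft_thresh(-1.7097, 0.1443) = -1.5654
f(x_3) = 3*(-1.5654)^2 + 10*(-1.5654) + 2.28*|-1.5654| = -4.7335


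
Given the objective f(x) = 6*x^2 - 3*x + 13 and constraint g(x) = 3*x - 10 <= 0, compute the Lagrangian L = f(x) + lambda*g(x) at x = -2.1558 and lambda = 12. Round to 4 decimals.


Step 1: Evaluate f(x).
f(-2.1558) = 6*(-2.1558)^2 - 3*(-2.1558) + 13 = 47.3522
Step 2: Evaluate g(x).
g(-2.1558) = 3*-2.1558 - 10 = -16.4674
Step 3: Compute Lagrangian.
L = 47.3522 + 12*-16.4674 = -150.2566


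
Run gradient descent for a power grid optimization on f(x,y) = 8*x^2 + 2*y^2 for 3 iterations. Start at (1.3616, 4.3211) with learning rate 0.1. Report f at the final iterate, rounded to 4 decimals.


Gradient descent on f(x,y) = 8*x^2 + 2*y^2.
Starting point: (1.3616, 4.3211), alpha = 0.1
Step 1: grad_x = 2*8*1.3616 = 21.7856, grad_y = 2*2*4.3211 = 17.2844
  x_1 = 1.3616 - 0.1*21.7856 = -0.817
  y_1 = 4.3211 - 0.1*17.2844 = 2.5927
Step 2: grad_x = 2*8*-0.817 = -13.0714, grad_y = 2*2*2.5927 = 10.3706
  x_2 = -0.817 - 0.1*-13.0714 = 0.4902
  y_2 = 2.5927 - 0.1*10.3706 = 1.5556
Step 3: grad_x = 2*8*0.4902 = 7.8428, grad_y = 2*2*1.5556 = 6.2224
  x_3 = 0.4902 - 0.1*7.8428 = -0.2941
  y_3 = 1.5556 - 0.1*6.2224 = 0.9334
f(-0.2941, 0.9334) = 8*(-0.2941)^2 + 2*0.9334^2 = 2.4343


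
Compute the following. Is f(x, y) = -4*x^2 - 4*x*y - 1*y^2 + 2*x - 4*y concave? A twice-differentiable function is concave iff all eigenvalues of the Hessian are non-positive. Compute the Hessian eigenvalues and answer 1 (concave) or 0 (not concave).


The Hessian of f(x,y) = -4*x^2 - 4*x*y - 1*y^2 + 2*x - 4*y is:
H = [[-8, -4], [-4, -2]]
Trace = -8 - 2 = -10
Determinant = -8*-2 - (-4)^2 = 0
Discriminant = (-10)^2 - 4*0 = 100.0
Eigenvalues: lambda_1 = -10.0, lambda_2 = 0.0
The function is concave.

1


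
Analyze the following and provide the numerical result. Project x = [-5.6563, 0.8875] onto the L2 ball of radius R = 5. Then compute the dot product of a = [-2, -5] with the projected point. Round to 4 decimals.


Step 1: Compute ||x|| (intermediates to 6 decimals).
||x|| = sqrt((-5.6563)^2 + 0.8875^2) = 5.725503
Step 2: Project.
Since ||x|| > R, scale = R/||x|| = 5/5.725503 = 0.873286, proj(x) = scale * x
proj(x) = [-4.939568, 0.775041]
Step 3: Dot product.
a^T * proj(x) = -2*(-4.939568) - 5*0.775041 = 6.0039


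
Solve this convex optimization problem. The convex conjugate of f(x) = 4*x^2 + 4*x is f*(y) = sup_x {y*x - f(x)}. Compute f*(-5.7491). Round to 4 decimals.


f*(y) = sup_x {y*x - a*x^2 - b*x} = sup_x {(y-b)*x - a*x^2}
FOC: (y - b) - 2a*x = 0 => x* = (y - b)/(2a)
x* = (-5.7491 - 4)/(2*4) = -1.2186
f*(-5.7491) = (y-b)^2/(4a) = (-5.7491 - 4)^2/(4*4)
= 95.045/16 = 5.9403


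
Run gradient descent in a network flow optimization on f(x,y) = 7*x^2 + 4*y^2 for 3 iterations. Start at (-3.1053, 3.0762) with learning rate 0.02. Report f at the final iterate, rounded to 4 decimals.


Gradient descent on f(x,y) = 7*x^2 + 4*y^2.
Starting point: (-3.1053, 3.0762), alpha = 0.02
Step 1: grad_x = 2*7*-3.1053 = -43.4742, grad_y = 2*4*3.0762 = 24.6096
  x_1 = -3.1053 - 0.02*-43.4742 = -2.2358
  y_1 = 3.0762 - 0.02*24.6096 = 2.584
Step 2: grad_x = 2*7*-2.2358 = -31.3014, grad_y = 2*4*2.584 = 20.6721
  x_2 = -2.2358 - 0.02*-31.3014 = -1.6098
  y_2 = 2.584 - 0.02*20.6721 = 2.1706
Step 3: grad_x = 2*7*-1.6098 = -22.537, grad_y = 2*4*2.1706 = 17.3645
  x_3 = -1.6098 - 0.02*-22.537 = -1.159
  y_3 = 2.1706 - 0.02*17.3645 = 1.8233
f(-1.159, 1.8233) = 7*(-1.159)^2 + 4*1.8233^2 = 22.7011


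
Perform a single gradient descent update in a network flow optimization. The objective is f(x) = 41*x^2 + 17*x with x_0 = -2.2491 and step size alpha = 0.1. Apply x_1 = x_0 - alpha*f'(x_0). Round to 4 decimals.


We compute the gradient at x_0 and apply the update.
f'(x) = 82*x + 17
f'(-2.2491) = 82*-2.2491 + 17 = -167.4262
x_1 = -2.2491 - 0.1*-167.4262 = 14.4935


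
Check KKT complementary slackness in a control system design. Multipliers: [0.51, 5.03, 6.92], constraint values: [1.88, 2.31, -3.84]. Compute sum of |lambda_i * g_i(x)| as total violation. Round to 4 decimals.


KKT complementary slackness check:
lambda_1 * g_1 = 0.51 * 1.88 = 0.9588
lambda_2 * g_2 = 5.03 * 2.31 = 11.6193
lambda_3 * g_3 = 6.92 * -3.84 = -26.5728
Total violation = 0.9588 + 11.6193 + 26.5728 = 39.1509


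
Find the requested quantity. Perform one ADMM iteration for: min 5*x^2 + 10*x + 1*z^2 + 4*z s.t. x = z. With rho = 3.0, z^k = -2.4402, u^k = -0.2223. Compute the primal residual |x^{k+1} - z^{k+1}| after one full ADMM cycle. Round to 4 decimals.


ADMM iteration with rho = 3.0, z^k = -2.4402, u^k = -0.2223
Step 1: x-update.
Minimize 5*x^2 + 10*x + (3.0/2)*(x + 2.4402 - 0.2223)^2
FOC: (2*5 + 3.0)*x = -10 + 3.0*(-2.4402 + 0.2223)
x^{k+1} = -1.2811
Step 2: z-update.
Minimize 1*z^2 + 4*z + (3.0/2)*(-1.2811 - z - 0.2223)^2
FOC: (2*1 + 3.0)*z = -4 + 3.0*(-1.2811 - 0.2223)
z^{k+1} = -1.702
Step 3: u-update.
u^{k+1} = -0.2223 - 1.2811 + 1.702 = 0.1987
Step 4: Primal residual = |-1.2811 + 1.702| = 0.421


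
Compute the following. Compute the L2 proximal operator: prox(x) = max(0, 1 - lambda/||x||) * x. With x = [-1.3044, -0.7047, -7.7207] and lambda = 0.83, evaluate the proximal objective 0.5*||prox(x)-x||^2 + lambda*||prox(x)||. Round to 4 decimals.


Step 1: Compute ||x||.
||x|| = 7.8618
Step 2: Compute scaling factor.
scale = max(0, 1 - 0.83/7.8618) = 0.8944
Step 3: prox(x) = [-1.1667, -0.6303, -6.9056]
||prox(x)|| = 7.0318
Step 4: Proximal objective.
0.5*||prox-x||^2 = 0.3445
lambda*||prox|| = 5.8364
Total = 6.1808


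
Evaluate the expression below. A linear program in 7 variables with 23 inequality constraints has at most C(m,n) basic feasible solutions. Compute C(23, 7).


Each vertex corresponds to some choice of n active constraints out of m, so the number of vertices is at most C(m, n) = m! / (n!(m-n)!).
m = 23, n = 7
Numerator: 23 * 22 * 21 * 20 * 19 * 18 * 17
Denominator: 7! = 5040
C(23, 7) = 245157


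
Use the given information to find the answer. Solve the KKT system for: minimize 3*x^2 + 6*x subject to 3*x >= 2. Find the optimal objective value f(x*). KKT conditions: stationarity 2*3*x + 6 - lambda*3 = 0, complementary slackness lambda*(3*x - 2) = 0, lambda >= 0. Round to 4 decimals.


Step 1: Try lambda = 0 (constraint inactive).
x_unc = -6/(2*3) = -1.0
Check: 3*-1.0 = -3.0 < 2 -- violated!
Step 2: Constraint must be active: 3*x = 2
x* = 2/3 = 0.6667 (rounded; the exact value 2/3 is used below)
lambda = (2*3*(2/3) + 6)/3 = 3.3333
Step 3: Compute optimal value.
f(x*) = 3*(2/3)^2 + 6*(2/3) = 5.3333


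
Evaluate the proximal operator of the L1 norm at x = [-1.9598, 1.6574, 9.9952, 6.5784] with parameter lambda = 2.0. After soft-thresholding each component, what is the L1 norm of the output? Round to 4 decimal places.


Soft-thresholding with lambda = 2.0:
prox(-1.9598) = sign(-1.9598)*max(|-1.9598| - 2.0, 0) = 0.0
prox(1.6574) = sign(1.6574)*max(|1.6574| - 2.0, 0) = 0.0
prox(9.9952) = sign(9.9952)*max(|9.9952| - 2.0, 0) = 7.9952
prox(6.5784) = sign(6.5784)*max(|6.5784| - 2.0, 0) = 4.5784
prox(x) = [0.0, 0.0, 7.9952, 4.5784]
||prox(x)||_1 = 0.0 + 0.0 + 7.9952 + 4.5784 = 12.5736


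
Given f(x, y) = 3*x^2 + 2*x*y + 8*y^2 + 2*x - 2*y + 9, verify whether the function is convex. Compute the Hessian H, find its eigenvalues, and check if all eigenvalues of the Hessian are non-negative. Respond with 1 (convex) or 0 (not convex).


The Hessian of f(x,y) = 3*x^2 + 2*x*y + 8*y^2 + 2*x - 2*y + 9 is:
H = [[6, 2], [2, 16]]
Trace = 6 + 16 = 22
Determinant = 6*16 - (2)^2 = 92
Discriminant = (22)^2 - 4*92 = 116.0
Eigenvalues: lambda_1 = 5.6148, lambda_2 = 16.3852
The function is convex.

1


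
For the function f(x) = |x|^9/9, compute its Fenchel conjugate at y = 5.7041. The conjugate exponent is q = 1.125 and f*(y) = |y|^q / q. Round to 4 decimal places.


The conjugate exponent q satisfies 1/p + 1/q = 1.
p = 9, so q = 9/(9 - 1) = 1.125
|y|^q = 5.7041^1.125 = 7.091
f*(5.7041) = 7.091 / 1.125 = 6.3032


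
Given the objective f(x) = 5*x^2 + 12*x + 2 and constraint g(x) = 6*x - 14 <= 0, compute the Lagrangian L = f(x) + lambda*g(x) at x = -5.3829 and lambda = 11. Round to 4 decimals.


Step 1: Evaluate f(x).
f(-5.3829) = 5*(-5.3829)^2 + 12*(-5.3829) + 2 = 82.2833
Step 2: Evaluate g(x).
g(-5.3829) = 6*-5.3829 - 14 = -46.2974
Step 3: Compute Lagrangian.
L = 82.2833 + 11*-46.2974 = -426.9881


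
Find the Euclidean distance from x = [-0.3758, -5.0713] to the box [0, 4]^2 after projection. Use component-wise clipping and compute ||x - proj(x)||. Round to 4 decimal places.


Project each component onto [0, 4].
clip(-0.3758) = 0.0, clip(-5.0713) = 0.0
Projection = [0.0, 0.0]
Squared diffs: [0.1412, 25.7181]
Distance = sqrt(25.8593) = 5.0852


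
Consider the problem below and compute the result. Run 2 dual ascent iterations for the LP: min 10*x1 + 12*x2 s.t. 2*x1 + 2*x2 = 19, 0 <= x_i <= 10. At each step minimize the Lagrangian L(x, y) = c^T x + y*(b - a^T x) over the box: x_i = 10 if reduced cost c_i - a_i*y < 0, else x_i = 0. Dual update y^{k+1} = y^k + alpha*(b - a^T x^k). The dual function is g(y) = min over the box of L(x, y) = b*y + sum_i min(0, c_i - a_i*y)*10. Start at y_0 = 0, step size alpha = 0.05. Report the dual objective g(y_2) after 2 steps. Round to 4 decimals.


Dual ascent for LP: min 10*x1 + 12*x2, 2*x1 + 2*x2 = 19, 0 <= x_i <= 10
Step 1: y^k = 0.0, reduced costs: (10.0, 12.0)
  x^k = (0.0, 0.0), subgradient = b - a^T x = 19.0
  y^{k+1} = 0.0 + 0.05*19.0 = 0.95
Step 2: y^k = 0.95, reduced costs: (8.1, 10.1)
  x^k = (0.0, 0.0), subgradient = b - a^T x = 19.0
  y^{k+1} = 0.95 + 0.05*19.0 = 1.9
Dual objective at y_2 = 1.9: reduced costs (6.2, 8.2), box minimizer x = (0.0, 0.0)
g(y_2) = b*y + (c1 - a1*y)*x1 + (c2 - a2*y)*x2 = 19*1.9 + 6.2*0.0 + 8.2*0.0 = 36.1 + 0.0 + 0.0 = 36.1


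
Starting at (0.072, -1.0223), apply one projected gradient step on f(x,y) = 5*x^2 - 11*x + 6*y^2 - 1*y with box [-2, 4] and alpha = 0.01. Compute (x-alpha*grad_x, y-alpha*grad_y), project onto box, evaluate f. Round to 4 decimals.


Step 1: Compute gradient at (0.072, -1.0223).
grad_x = 2*5*0.072 - 11 = -10.28
grad_y = 2*6*-1.0223 - 1 = -13.2676
Step 2: Gradient step.
x_raw = 0.072 - 0.01*-10.28 = 0.1748
y_raw = -1.0223 - 0.01*-13.2676 = -0.8896
Step 3: Project onto [-2, 4].
x_proj = clip(0.1748) = 0.1748
y_proj = clip(-0.8896) = -0.8896
Step 4: Evaluate f.
f(0.1748, -0.8896) = 3.8682


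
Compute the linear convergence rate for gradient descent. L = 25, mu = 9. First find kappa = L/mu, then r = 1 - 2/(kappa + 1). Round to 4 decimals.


Step 1: Compute the condition number.
kappa = L/mu = 25/9 = 2.7778
Step 2: Compute the convergence rate.
r = 1 - 2/(kappa + 1) = 1 - 2*mu/(L + mu) = (L - mu)/(L + mu) = 16/34 = 0.4706


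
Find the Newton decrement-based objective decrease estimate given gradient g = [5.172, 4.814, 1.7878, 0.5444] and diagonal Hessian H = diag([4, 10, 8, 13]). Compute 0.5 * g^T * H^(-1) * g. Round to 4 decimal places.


Step 1: H is diagonal, so H^(-1) * g = [1.293, 0.4814, 0.2235, 0.0419].
Step 2: g^T H^(-1) g = sum_i g_i^2 / H_ii
  = (5.172)^2/4 + (4.814)^2/10 + (1.7878)^2/8 + (0.5444)^2/13
  = 6.6874 + 2.3175 + 0.3995 + 0.0228 = 9.4272
Step 3: Objective decrease = 0.5 * g^T H^(-1) g = 4.7136


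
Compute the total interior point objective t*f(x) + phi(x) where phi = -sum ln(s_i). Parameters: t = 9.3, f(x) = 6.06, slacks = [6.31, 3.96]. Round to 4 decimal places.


Step 1: Compute log-barrier.
ln values: [1.8421, 1.3762]
phi = -(1.8421 + 1.3762) = -3.2184
Step 2: Compute augmented objective.
t*f(x) = 9.3*6.06 = 56.358
Total = 56.358 - 3.2184 = 53.1396


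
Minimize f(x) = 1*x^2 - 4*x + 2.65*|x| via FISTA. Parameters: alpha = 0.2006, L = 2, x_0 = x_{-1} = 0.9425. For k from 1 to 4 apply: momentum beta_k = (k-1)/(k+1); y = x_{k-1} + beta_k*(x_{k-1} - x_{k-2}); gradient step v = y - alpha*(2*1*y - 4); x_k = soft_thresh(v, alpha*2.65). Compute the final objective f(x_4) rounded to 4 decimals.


FISTA on f(x) = 1*x^2 - 4*x + 2.65*|x|
L = 2, alpha = 0.2006
Iteration 1: beta = 0.0, y = 0.9425 + 0.0*(0.9425 - 0.9425) = 0.9425
  grad(y) = -2.115, v = y - alpha*grad = 1.3668
  prox(v) = soft_thresh(1.3668, 0.5316) = 0.8352
Iteration 2: beta = 0.3333, y = 0.8352 + 0.3333*(0.8352 - 0.9425) = 0.7994
  grad(y) = -2.4012, v = y - alpha*grad = 1.2811
  prox(v) = soft_thresh(1.2811, 0.5316) = 0.7495
Iteration 3: beta = 0.5, y = 0.7495 + 0.5*(0.7495 - 0.8352) = 0.7067
  grad(y) = -2.5867, v = y - alpha*grad = 1.2255
  prox(v) = soft_thresh(1.2255, 0.5316) = 0.694
Iteration 4: beta = 0.6, y = 0.694 + 0.6*(0.694 - 0.7495) = 0.6606
  grad(y) = -2.6787, v = y - alpha*grad = 1.198
  prox(v) = soft_thresh(1.198, 0.5316) = 0.6664
f(x_4) = 1*0.6664^2 - 4*0.6664 + 2.65*|0.6664| = -0.4556


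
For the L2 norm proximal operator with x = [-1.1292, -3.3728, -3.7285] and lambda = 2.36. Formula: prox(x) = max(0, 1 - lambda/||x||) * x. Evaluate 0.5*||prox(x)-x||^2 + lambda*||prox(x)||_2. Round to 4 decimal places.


Step 1: Compute ||x||.
||x|| = 5.1529
Step 2: Compute scaling factor.
scale = max(0, 1 - 2.36/5.1529) = 0.542
Step 3: prox(x) = [-0.612, -1.8281, -2.0209]
||prox(x)|| = 2.7929
Step 4: Proximal objective.
0.5*||prox-x||^2 = 2.7848
lambda*||prox|| = 6.5912
Total = 9.3761


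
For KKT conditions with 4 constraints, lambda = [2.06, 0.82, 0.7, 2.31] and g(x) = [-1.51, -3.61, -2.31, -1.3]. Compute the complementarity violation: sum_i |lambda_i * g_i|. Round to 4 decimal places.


KKT complementary slackness check:
lambda_1 * g_1 = 2.06 * -1.51 = -3.1106
lambda_2 * g_2 = 0.82 * -3.61 = -2.9602
lambda_3 * g_3 = 0.7 * -2.31 = -1.617
lambda_4 * g_4 = 2.31 * -1.3 = -3.003
Total violation = 3.1106 + 2.9602 + 1.617 + 3.003 = 10.6908


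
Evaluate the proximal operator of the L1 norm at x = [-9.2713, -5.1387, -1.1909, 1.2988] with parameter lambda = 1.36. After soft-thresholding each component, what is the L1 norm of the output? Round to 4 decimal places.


Soft-thresholding with lambda = 1.36:
prox(-9.2713) = sign(-9.2713)*max(|-9.2713| - 1.36, 0) = -7.9113
prox(-5.1387) = sign(-5.1387)*max(|-5.1387| - 1.36, 0) = -3.7787
prox(-1.1909) = sign(-1.1909)*max(|-1.1909| - 1.36, 0) = 0.0
prox(1.2988) = sign(1.2988)*max(|1.2988| - 1.36, 0) = 0.0
prox(x) = [-7.9113, -3.7787, 0.0, 0.0]
||prox(x)||_1 = 7.9113 + 3.7787 + 0.0 + 0.0 = 11.69


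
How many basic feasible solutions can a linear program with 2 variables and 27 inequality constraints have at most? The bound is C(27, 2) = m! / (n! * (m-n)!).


Each vertex corresponds to some choice of n active constraints out of m, so the number of vertices is at most C(m, n) = m! / (n!(m-n)!).
m = 27, n = 2
Numerator: 27 * 26
Denominator: 2! = 2
C(27, 2) = 351


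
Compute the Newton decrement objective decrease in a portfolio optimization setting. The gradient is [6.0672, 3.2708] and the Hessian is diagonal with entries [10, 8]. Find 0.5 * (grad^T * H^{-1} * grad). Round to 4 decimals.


Step 1: H is diagonal, so H^(-1) * g = [0.6067, 0.4089].
Step 2: g^T H^(-1) g = sum_i g_i^2 / H_ii
  = (6.0672)^2/10 + (3.2708)^2/8
  = 3.6811 + 1.3373 = 5.0184
Step 3: Objective decrease = 0.5 * g^T H^(-1) g = 2.5092


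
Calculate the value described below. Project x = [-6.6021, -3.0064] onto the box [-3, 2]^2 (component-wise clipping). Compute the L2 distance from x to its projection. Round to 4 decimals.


Project each component onto [-3, 2].
clip(-6.6021) = -3.0, clip(-3.0064) = -3.0
Projection = [-3.0, -3.0]
Squared diffs: [12.9751, 0.0]
Distance = sqrt(12.9751) = 3.6021


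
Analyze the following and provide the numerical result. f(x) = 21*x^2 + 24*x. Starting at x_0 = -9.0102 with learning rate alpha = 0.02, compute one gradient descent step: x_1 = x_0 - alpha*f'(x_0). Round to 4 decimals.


We compute the gradient at x_0 and apply the update.
f'(x) = 42*x + 24
f'(-9.0102) = 42*-9.0102 + 24 = -354.4284
x_1 = -9.0102 - 0.02*-354.4284 = -1.9216


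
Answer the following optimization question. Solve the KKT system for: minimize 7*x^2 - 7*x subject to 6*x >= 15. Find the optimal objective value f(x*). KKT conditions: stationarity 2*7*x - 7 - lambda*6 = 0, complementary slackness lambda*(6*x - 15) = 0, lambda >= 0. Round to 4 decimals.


Step 1: Try lambda = 0 (constraint inactive).
x_unc = 7/(2*7) = 0.5
Check: 6*0.5 = 3.0 < 15 -- violated!
Step 2: Constraint must be active: 6*x = 15
x* = 15/6 = 2.5
lambda = (2*7*2.5 - 7)/6 = 4.6667
Step 3: Compute optimal value.
f(x*) = 7*2.5^2 - 7*2.5 = 26.25


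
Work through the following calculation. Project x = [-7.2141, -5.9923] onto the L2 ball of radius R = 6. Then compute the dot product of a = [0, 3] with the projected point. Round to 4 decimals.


Step 1: Compute ||x|| (intermediates to 6 decimals).
||x|| = sqrt((-7.2141)^2 + (-5.9923)^2) = 9.378214
Step 2: Project.
Since ||x|| > R, scale = R/||x|| = 6/9.378214 = 0.639781, proj(x) = scale * x
proj(x) = [-4.615444, -3.83376]
Step 3: Dot product.
a^T * proj(x) = 0*(-4.615444) + 3*(-3.83376) = -11.5013


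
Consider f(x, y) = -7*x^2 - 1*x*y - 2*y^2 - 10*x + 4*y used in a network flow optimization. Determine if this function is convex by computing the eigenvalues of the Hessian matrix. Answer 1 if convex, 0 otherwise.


The Hessian of f(x,y) = -7*x^2 - 1*x*y - 2*y^2 - 10*x + 4*y is:
H = [[-14, -1], [-1, -4]]
Trace = -14 - 4 = -18
Determinant = -14*-4 - (-1)^2 = 55
Discriminant = (-18)^2 - 4*55 = 104.0
Eigenvalues: lambda_1 = -14.099, lambda_2 = -3.901
The function is not convex.

0


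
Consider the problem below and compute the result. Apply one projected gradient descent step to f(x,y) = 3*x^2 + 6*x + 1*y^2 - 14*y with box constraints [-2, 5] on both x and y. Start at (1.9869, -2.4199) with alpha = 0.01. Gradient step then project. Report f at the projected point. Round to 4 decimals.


Step 1: Compute gradient at (1.9869, -2.4199).
grad_x = 2*3*1.9869 + 6 = 17.9214
grad_y = 2*1*-2.4199 - 14 = -18.8398
Step 2: Gradient step.
x_raw = 1.9869 - 0.01*17.9214 = 1.8077
y_raw = -2.4199 - 0.01*-18.8398 = -2.2315
Step 3: Project onto [-2, 5].
x_proj = clip(1.8077) = 1.8077
y_proj = clip(-2.2315) = -2.0
Step 4: Evaluate f.
f(1.8077, -2.0) = 52.6493


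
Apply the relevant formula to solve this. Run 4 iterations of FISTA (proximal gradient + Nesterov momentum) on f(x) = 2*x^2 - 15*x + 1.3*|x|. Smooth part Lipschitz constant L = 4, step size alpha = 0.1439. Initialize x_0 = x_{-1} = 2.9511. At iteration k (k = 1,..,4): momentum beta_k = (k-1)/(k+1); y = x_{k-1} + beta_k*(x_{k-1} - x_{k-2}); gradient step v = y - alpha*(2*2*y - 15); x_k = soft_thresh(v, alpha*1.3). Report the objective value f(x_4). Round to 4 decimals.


FISTA on f(x) = 2*x^2 - 15*x + 1.3*|x|
L = 4, alpha = 0.1439
Iteration 1: beta = 0.0, y = 2.9511 + 0.0*(2.9511 - 2.9511) = 2.9511
  grad(y) = -3.1956, v = y - alpha*grad = 3.4109
  prox(v) = soft_thresh(3.4109, 0.1871) = 3.2239
Iteration 2: beta = 0.3333, y = 3.2239 + 0.3333*(3.2239 - 2.9511) = 3.3148
  grad(y) = -1.7408, v = y - alpha*grad = 3.5653
  prox(v) = soft_thresh(3.5653, 0.1871) = 3.3782
Iteration 3: beta = 0.5, y = 3.3782 + 0.5*(3.3782 - 3.2239) = 3.4554
  grad(y) = -1.1784, v = y - alpha*grad = 3.625
  prox(v) = soft_thresh(3.625, 0.1871) = 3.4379
Iteration 4: beta = 0.6, y = 3.4379 + 0.6*(3.4379 - 3.3782) = 3.4737
  grad(y) = -1.1052, v = y - alpha*grad = 3.6327
  prox(v) = soft_thresh(3.6327, 0.1871) = 3.4457
f(x_4) = 2*3.4457^2 - 15*3.4457 + 1.3*|3.4457| = -23.4604


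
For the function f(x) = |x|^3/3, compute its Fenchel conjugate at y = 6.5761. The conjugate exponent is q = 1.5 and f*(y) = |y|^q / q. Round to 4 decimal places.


The conjugate exponent q satisfies 1/p + 1/q = 1.
p = 3, so q = 3/(3 - 1) = 1.5
|y|^q = 6.5761^1.5 = 16.8637
f*(6.5761) = 16.8637 / 1.5 = 11.2425


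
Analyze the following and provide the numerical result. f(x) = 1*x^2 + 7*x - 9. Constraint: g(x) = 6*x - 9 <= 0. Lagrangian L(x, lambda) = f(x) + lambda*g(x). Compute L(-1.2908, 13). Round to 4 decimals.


Step 1: Evaluate f(x).
f(-1.2908) = 1*(-1.2908)^2 + 7*(-1.2908) - 9 = -16.3694
Step 2: Evaluate g(x).
g(-1.2908) = 6*-1.2908 - 9 = -16.7448
Step 3: Compute Lagrangian.
L = -16.3694 + 13*-16.7448 = -234.0518


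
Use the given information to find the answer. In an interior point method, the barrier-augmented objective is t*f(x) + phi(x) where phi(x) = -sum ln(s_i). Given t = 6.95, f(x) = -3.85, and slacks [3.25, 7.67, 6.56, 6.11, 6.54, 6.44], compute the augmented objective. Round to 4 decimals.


Step 1: Compute log-barrier.
ln values: [1.1787, 2.0373, 1.881, 1.8099, 1.8779, 1.8625]
phi = -(1.1787 + 2.0373 + 1.881 + 1.8099 + 1.8779 + 1.8625) = -10.6474
Step 2: Compute augmented objective.
t*f(x) = 6.95*-3.85 = -26.7575
Total = -26.7575 - 10.6474 = -37.4049


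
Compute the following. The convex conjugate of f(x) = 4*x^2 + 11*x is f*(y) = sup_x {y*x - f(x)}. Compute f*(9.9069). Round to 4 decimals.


f*(y) = sup_x {y*x - a*x^2 - b*x} = sup_x {(y-b)*x - a*x^2}
FOC: (y - b) - 2a*x = 0 => x* = (y - b)/(2a)
x* = (9.9069 - 11)/(2*4) = -0.1366
f*(9.9069) = (y-b)^2/(4a) = (9.9069 - 11)^2/(4*4)
= 1.1949/16 = 0.0747


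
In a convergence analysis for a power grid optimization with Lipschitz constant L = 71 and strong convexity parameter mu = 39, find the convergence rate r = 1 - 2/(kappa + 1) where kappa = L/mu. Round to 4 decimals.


Step 1: Compute the condition number.
kappa = L/mu = 71/39 = 1.8205
Step 2: Compute the convergence rate.
r = 1 - 2/(kappa + 1) = 1 - 2*mu/(L + mu) = (L - mu)/(L + mu) = 32/110 = 0.2909


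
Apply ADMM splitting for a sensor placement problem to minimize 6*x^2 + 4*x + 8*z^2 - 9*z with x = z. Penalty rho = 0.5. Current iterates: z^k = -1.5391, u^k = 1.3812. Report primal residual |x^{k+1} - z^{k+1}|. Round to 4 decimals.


ADMM iteration with rho = 0.5, z^k = -1.5391, u^k = 1.3812
Step 1: x-update.
Minimize 6*x^2 + 4*x + (0.5/2)*(x + 1.5391 + 1.3812)^2
FOC: (2*6 + 0.5)*x = -4 + 0.5*(-1.5391 - 1.3812)
x^{k+1} = -0.4368
Step 2: z-update.
Minimize 8*z^2 - 9*z + (0.5/2)*(-0.4368 - z + 1.3812)^2
FOC: (2*8 + 0.5)*z = 9 + 0.5*(-0.4368 + 1.3812)
z^{k+1} = 0.5741
Step 3: u-update.
u^{k+1} = 1.3812 - 0.4368 - 0.5741 = 0.3703
Step 4: Primal residual = |-0.4368 - 0.5741| = 1.0109


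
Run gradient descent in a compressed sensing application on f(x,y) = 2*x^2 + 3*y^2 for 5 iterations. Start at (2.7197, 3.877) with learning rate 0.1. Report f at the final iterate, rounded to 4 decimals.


Gradient descent on f(x,y) = 2*x^2 + 3*y^2.
Starting point: (2.7197, 3.877), alpha = 0.1
Step 1: grad_x = 2*2*2.7197 = 10.8788, grad_y = 2*3*3.877 = 23.262
  x_1 = 2.7197 - 0.1*10.8788 = 1.6318
  y_1 = 3.877 - 0.1*23.262 = 1.5508
Step 2: grad_x = 2*2*1.6318 = 6.5273, grad_y = 2*3*1.5508 = 9.3048
  x_2 = 1.6318 - 0.1*6.5273 = 0.9791
  y_2 = 1.5508 - 0.1*9.3048 = 0.6203
Step 3: grad_x = 2*2*0.9791 = 3.9164, grad_y = 2*3*0.6203 = 3.7219
  x_3 = 0.9791 - 0.1*3.9164 = 0.5875
  y_3 = 0.6203 - 0.1*3.7219 = 0.2481
Step 4: grad_x = 2*2*0.5875 = 2.3498, grad_y = 2*3*0.2481 = 1.4888
  x_4 = 0.5875 - 0.1*2.3498 = 0.3525
  y_4 = 0.2481 - 0.1*1.4888 = 0.0993
Step 5: grad_x = 2*2*0.3525 = 1.4099, grad_y = 2*3*0.0993 = 0.5955
  x_5 = 0.3525 - 0.1*1.4099 = 0.2115
  y_5 = 0.0993 - 0.1*0.5955 = 0.0397
f(0.2115, 0.0397) = 2*0.2115^2 + 3*0.0397^2 = 0.0942


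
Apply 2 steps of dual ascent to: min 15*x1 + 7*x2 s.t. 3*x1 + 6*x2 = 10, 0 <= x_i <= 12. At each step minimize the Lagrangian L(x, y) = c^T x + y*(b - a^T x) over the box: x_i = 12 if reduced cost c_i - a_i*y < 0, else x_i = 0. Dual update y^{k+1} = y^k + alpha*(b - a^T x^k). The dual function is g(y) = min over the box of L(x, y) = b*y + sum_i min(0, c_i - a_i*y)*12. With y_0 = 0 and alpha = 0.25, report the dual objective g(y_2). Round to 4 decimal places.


Dual ascent for LP: min 15*x1 + 7*x2, 3*x1 + 6*x2 = 10, 0 <= x_i <= 12
Step 1: y^k = 0.0, reduced costs: (15.0, 7.0)
  x^k = (0.0, 0.0), subgradient = b - a^T x = 10.0
  y^{k+1} = 0.0 + 0.25*10.0 = 2.5
Step 2: y^k = 2.5, reduced costs: (7.5, -8.0)
  x^k = (0.0, 12.0), subgradient = b - a^T x = -62.0
  y^{k+1} = 2.5 + 0.25*-62.0 = -13.0
Dual objective at y_2 = -13.0: reduced costs (54.0, 85.0), box minimizer x = (0.0, 0.0)
g(y_2) = b*y + (c1 - a1*y)*x1 + (c2 - a2*y)*x2 = 10*(-13.0) + 54.0*0.0 + 85.0*0.0 = -130.0 + 0.0 + 0.0 = -130.0


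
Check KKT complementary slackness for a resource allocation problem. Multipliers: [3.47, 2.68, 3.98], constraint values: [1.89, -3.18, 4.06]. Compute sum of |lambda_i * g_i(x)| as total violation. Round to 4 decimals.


KKT complementary slackness check:
lambda_1 * g_1 = 3.47 * 1.89 = 6.5583
lambda_2 * g_2 = 2.68 * -3.18 = -8.5224
lambda_3 * g_3 = 3.98 * 4.06 = 16.1588
Total violation = 6.5583 + 8.5224 + 16.1588 = 31.2395


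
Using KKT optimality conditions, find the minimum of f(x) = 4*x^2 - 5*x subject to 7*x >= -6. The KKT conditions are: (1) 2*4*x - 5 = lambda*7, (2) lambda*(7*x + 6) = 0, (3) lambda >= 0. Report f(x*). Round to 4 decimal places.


Step 1: Try lambda = 0 (constraint inactive).
Stationarity: 2*4*x - 5 = 0
x* = 5/(2*4) = 0.625
Check constraint: 7*0.625 = 4.375 >= -6 -- satisfied.
Step 2: Compute optimal value.
f(x*) = 4*0.625^2 - 5*0.625 = -1.5625


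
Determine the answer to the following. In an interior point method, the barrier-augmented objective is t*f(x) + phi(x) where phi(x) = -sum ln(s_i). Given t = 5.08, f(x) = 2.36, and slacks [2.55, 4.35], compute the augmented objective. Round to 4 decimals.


Step 1: Compute log-barrier.
ln values: [0.9361, 1.4702]
phi = -(0.9361 + 1.4702) = -2.4063
Step 2: Compute augmented objective.
t*f(x) = 5.08*2.36 = 11.9888
Total = 11.9888 - 2.4063 = 9.5825
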